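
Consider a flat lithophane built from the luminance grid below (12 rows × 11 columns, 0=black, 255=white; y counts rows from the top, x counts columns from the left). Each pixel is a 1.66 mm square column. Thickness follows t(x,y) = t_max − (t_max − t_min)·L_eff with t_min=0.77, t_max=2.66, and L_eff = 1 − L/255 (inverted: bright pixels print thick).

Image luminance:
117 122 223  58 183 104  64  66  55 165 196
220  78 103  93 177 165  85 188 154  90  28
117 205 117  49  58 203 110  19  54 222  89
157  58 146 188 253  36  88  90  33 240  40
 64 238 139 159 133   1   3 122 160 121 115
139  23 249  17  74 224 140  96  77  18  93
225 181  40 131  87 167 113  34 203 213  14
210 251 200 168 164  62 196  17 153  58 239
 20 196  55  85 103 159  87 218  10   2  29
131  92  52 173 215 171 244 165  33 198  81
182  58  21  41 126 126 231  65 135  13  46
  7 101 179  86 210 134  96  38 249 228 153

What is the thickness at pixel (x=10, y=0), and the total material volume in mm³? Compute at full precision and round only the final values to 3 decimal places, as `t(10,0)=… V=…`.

t(10,0)=2.223 V=604.430

span = t_max - t_min = 2.66 - 0.77 = 1.890
L(10,0) = 196, L_eff = 1 - 196/255 = 0.231373 (inverted)
t(10,0) = 2.66 - 1.890·0.231373 = 2.223
Σt over all 12·11 pixels = 1864443/8500 ≈ 219.3462353
V = pitch²·Σt = 1.66²·1864443/8500 = 604.430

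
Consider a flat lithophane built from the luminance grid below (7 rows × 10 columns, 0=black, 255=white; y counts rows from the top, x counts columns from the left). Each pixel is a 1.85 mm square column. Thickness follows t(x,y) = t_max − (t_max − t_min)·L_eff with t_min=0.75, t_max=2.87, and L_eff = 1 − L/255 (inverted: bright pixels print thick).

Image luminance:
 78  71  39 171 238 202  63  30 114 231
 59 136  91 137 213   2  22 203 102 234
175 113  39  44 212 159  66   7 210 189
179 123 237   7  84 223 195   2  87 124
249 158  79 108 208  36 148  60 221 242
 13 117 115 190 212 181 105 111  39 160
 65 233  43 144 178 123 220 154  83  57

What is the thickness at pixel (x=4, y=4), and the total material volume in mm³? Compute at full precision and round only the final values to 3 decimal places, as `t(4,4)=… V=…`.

t(4,4)=2.479 V=434.712

span = t_max - t_min = 2.87 - 0.75 = 2.120
L(4,4) = 208, L_eff = 1 - 208/255 = 0.184314 (inverted)
t(4,4) = 2.87 - 2.120·0.184314 = 2.479
Σt over all 7·10 pixels = 1619453/12750 ≈ 127.0159216
V = pitch²·Σt = 1.85²·1619453/12750 = 434.712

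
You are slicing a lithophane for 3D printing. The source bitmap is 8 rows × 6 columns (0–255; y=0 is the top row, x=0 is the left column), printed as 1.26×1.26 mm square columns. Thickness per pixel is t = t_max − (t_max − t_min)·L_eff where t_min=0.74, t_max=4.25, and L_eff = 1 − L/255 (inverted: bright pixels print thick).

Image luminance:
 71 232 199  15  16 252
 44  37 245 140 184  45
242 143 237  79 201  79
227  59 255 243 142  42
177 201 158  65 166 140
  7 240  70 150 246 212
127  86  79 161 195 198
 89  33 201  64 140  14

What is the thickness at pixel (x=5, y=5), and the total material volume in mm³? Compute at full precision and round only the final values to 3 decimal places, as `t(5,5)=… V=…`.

t(5,5)=3.658 V=201.669

span = t_max - t_min = 4.25 - 0.74 = 3.510
L(5,5) = 212, L_eff = 1 - 212/255 = 0.168627 (inverted)
t(5,5) = 4.25 - 3.510·0.168627 = 3.658
Σt over all 8·6 pixels = 269934/2125 ≈ 127.0277647
V = pitch²·Σt = 1.26²·269934/2125 = 201.669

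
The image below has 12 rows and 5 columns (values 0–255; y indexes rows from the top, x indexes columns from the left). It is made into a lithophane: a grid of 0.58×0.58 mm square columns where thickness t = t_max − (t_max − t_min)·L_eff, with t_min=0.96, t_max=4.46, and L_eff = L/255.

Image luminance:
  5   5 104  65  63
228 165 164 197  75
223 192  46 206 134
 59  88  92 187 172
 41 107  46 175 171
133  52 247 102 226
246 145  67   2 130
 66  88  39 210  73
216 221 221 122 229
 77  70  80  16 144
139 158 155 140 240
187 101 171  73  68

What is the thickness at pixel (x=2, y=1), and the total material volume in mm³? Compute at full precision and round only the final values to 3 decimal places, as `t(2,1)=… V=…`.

t(2,1)=2.209 V=54.634

span = t_max - t_min = 4.46 - 0.96 = 3.500
L(2,1) = 164, L_eff = 164/255 = 0.643137
t(2,1) = 4.46 - 3.500·0.643137 = 2.209
Σt over all 12·5 pixels = 41414/255 ≈ 162.4078431
V = pitch²·Σt = 0.58²·41414/255 = 54.634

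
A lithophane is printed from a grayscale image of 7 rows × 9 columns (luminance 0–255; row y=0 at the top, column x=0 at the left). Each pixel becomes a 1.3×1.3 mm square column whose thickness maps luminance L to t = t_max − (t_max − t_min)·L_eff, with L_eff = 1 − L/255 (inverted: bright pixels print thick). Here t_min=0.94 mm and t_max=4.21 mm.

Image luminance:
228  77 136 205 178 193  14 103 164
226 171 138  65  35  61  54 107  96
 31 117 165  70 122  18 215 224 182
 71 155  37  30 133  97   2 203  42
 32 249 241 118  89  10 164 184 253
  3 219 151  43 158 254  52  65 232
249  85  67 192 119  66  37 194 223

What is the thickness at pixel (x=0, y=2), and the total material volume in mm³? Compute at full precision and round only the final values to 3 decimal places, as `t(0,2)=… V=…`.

t(0,2)=1.338 V=271.592

span = t_max - t_min = 4.21 - 0.94 = 3.270
L(0,2) = 31, L_eff = 1 - 31/255 = 0.878431 (inverted)
t(0,2) = 4.21 - 3.270·0.878431 = 1.338
Σt over all 7·9 pixels = 341499/2125 ≈ 160.7054118
V = pitch²·Σt = 1.3²·341499/2125 = 271.592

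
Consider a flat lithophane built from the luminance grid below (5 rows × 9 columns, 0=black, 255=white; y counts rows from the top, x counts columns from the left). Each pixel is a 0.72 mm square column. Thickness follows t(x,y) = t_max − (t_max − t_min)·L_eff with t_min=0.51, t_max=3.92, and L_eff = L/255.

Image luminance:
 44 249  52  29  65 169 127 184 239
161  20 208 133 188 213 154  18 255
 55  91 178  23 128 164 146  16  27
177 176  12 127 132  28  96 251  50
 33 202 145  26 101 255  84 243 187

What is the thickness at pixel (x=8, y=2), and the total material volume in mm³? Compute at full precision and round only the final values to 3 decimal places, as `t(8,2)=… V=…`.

t(8,2)=3.559 V=52.202

span = t_max - t_min = 3.92 - 0.51 = 3.410
L(8,2) = 27, L_eff = 27/255 = 0.105882
t(8,2) = 3.92 - 3.410·0.105882 = 3.559
Σt over all 5·9 pixels = 100.698
V = pitch²·Σt = 0.72²·100.698 = 52.202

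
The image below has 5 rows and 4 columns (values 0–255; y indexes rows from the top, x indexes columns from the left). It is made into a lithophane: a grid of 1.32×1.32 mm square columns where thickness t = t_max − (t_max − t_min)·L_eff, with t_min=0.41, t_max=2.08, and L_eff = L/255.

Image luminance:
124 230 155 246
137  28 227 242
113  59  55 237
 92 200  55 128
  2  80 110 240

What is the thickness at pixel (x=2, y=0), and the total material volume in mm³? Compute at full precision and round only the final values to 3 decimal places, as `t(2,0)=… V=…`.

t(2,0)=1.065 V=40.989

span = t_max - t_min = 2.08 - 0.41 = 1.670
L(2,0) = 155, L_eff = 155/255 = 0.607843
t(2,0) = 2.08 - 1.670·0.607843 = 1.065
Σt over all 5·4 pixels = 9998/425 ≈ 23.5247059
V = pitch²·Σt = 1.32²·9998/425 = 40.989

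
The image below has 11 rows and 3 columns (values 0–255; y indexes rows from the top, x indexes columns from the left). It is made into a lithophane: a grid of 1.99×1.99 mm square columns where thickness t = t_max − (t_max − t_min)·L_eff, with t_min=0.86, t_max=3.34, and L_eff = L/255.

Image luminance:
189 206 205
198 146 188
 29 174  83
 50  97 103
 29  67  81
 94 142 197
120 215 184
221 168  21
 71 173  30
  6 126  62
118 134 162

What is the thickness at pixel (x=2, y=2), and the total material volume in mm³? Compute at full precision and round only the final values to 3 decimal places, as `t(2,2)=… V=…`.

t(2,2)=2.533 V=278.999

span = t_max - t_min = 3.34 - 0.86 = 2.480
L(2,2) = 83, L_eff = 83/255 = 0.325490
t(2,2) = 3.34 - 2.480·0.325490 = 2.533
Σt over all 11·3 pixels = 299423/4250 ≈ 70.4524706
V = pitch²·Σt = 1.99²·299423/4250 = 278.999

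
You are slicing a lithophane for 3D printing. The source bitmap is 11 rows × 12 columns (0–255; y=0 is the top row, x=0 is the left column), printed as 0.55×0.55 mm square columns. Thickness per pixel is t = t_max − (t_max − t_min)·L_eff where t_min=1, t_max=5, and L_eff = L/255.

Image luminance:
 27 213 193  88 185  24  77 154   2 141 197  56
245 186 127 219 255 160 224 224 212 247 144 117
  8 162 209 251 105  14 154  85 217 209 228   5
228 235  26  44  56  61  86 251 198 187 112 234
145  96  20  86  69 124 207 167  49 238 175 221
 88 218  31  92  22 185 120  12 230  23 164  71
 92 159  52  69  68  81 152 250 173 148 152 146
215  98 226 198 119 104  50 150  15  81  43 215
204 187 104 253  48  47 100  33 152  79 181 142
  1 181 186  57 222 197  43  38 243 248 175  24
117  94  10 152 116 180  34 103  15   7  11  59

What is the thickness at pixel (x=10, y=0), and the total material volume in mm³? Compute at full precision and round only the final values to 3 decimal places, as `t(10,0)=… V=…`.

span = t_max - t_min = 5 - 1 = 4.000
L(10,0) = 197, L_eff = 197/255 = 0.772549
t(10,0) = 5 - 4.000·0.772549 = 1.910
Σt over all 11·12 pixels = 392.8
V = pitch²·Σt = 0.55²·392.8 = 118.822

t(10,0)=1.910 V=118.822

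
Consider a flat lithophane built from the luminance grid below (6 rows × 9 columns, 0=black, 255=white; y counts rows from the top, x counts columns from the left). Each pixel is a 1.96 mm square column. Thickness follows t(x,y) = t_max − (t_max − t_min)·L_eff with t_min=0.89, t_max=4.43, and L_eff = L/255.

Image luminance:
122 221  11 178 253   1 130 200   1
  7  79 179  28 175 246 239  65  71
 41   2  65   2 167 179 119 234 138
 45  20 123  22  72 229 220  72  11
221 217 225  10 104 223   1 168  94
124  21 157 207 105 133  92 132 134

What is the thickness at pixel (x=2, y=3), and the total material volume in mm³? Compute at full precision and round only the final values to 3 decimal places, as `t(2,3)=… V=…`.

span = t_max - t_min = 4.43 - 0.89 = 3.540
L(2,3) = 123, L_eff = 123/255 = 0.482353
t(2,3) = 4.43 - 3.540·0.482353 = 2.722
Σt over all 6·9 pixels = 64292/425 ≈ 151.2752941
V = pitch²·Σt = 1.96²·64292/425 = 581.139

t(2,3)=2.722 V=581.139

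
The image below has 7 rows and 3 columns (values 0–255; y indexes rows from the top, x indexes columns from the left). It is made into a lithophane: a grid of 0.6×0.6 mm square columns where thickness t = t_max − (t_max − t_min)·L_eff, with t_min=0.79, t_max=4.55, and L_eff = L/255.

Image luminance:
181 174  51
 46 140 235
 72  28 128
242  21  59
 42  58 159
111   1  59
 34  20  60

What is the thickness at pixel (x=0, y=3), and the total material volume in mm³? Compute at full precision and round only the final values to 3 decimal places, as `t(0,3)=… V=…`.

span = t_max - t_min = 4.55 - 0.79 = 3.760
L(0,3) = 242, L_eff = 242/255 = 0.949020
t(0,3) = 4.55 - 3.760·0.949020 = 0.982
Σt over all 7·3 pixels = 100837/1500 ≈ 67.2246667
V = pitch²·Σt = 0.6²·100837/1500 = 24.201

t(0,3)=0.982 V=24.201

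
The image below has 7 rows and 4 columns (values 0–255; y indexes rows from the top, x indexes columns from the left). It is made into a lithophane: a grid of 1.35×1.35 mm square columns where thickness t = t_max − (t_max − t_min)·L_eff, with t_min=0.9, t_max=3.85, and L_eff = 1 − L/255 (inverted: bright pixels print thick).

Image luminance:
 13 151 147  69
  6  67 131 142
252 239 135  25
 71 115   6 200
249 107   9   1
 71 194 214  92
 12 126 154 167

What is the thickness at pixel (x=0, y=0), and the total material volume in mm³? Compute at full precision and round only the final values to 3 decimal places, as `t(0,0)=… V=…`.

span = t_max - t_min = 3.85 - 0.9 = 2.950
L(0,0) = 13, L_eff = 1 - 13/255 = 0.949020 (inverted)
t(0,0) = 3.85 - 2.950·0.949020 = 1.050
Σt over all 7·4 pixels = 21017/340 ≈ 61.8147059
V = pitch²·Σt = 1.35²·21017/340 = 112.657

t(0,0)=1.050 V=112.657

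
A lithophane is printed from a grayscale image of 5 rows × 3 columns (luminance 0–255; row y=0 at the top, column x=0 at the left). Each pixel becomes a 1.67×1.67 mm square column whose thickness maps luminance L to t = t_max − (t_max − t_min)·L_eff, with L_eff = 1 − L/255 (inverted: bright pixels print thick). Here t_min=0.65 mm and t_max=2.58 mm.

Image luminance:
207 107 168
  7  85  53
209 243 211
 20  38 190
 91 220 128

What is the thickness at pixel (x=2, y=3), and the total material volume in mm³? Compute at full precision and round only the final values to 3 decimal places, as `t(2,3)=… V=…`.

span = t_max - t_min = 2.58 - 0.65 = 1.930
L(2,3) = 190, L_eff = 1 - 190/255 = 0.254902 (inverted)
t(2,3) = 2.58 - 1.930·0.254902 = 2.088
Σt over all 5·3 pixels = 105031/4250 ≈ 24.7131765
V = pitch²·Σt = 1.67²·105031/4250 = 68.923

t(2,3)=2.088 V=68.923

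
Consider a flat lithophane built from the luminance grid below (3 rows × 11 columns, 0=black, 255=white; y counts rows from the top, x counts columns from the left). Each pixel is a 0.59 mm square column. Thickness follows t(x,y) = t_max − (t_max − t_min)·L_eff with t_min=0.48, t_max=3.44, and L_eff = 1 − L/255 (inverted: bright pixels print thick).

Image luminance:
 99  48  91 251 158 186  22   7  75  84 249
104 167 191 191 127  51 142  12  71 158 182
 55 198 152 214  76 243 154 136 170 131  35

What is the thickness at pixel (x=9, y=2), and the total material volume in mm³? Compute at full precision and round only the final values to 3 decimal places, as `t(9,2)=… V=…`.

t(9,2)=2.001 V=22.606

span = t_max - t_min = 3.44 - 0.48 = 2.960
L(9,2) = 131, L_eff = 1 - 131/255 = 0.486275 (inverted)
t(9,2) = 3.44 - 2.960·0.486275 = 2.001
Σt over all 3·11 pixels = 1104/17 ≈ 64.9411765
V = pitch²·Σt = 0.59²·1104/17 = 22.606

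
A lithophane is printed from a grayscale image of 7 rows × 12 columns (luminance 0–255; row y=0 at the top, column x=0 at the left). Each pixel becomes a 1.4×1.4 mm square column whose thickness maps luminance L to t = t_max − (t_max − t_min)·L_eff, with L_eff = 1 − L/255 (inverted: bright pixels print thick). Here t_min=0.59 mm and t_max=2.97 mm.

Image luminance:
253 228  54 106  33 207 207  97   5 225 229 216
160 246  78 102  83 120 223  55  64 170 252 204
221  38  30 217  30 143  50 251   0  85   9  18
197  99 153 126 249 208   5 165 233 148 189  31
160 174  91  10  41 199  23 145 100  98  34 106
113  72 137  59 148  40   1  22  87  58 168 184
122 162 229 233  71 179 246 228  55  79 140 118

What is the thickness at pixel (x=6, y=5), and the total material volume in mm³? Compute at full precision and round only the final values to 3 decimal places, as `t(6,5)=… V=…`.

span = t_max - t_min = 2.97 - 0.59 = 2.380
L(6,5) = 1, L_eff = 1 - 1/255 = 0.996078 (inverted)
t(6,5) = 2.97 - 2.380·0.996078 = 0.599
Σt over all 7·12 pixels = 148.904
V = pitch²·Σt = 1.4²·148.904 = 291.852

t(6,5)=0.599 V=291.852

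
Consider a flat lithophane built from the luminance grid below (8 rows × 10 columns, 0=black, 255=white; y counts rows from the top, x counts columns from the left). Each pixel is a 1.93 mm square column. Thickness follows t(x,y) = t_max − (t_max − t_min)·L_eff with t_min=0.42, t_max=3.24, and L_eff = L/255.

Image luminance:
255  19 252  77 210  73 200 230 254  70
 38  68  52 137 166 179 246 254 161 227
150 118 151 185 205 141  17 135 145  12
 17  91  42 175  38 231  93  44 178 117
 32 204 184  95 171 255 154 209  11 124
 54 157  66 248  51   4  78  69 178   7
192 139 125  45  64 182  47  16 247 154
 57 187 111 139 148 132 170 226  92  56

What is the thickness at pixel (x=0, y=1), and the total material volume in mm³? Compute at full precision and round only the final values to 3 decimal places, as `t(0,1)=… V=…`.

t(0,1)=2.820 V=539.847

span = t_max - t_min = 3.24 - 0.42 = 2.820
L(0,1) = 38, L_eff = 38/255 = 0.149020
t(0,1) = 3.24 - 2.820·0.149020 = 2.820
Σt over all 8·10 pixels = 615949/4250 ≈ 144.9291765
V = pitch²·Σt = 1.93²·615949/4250 = 539.847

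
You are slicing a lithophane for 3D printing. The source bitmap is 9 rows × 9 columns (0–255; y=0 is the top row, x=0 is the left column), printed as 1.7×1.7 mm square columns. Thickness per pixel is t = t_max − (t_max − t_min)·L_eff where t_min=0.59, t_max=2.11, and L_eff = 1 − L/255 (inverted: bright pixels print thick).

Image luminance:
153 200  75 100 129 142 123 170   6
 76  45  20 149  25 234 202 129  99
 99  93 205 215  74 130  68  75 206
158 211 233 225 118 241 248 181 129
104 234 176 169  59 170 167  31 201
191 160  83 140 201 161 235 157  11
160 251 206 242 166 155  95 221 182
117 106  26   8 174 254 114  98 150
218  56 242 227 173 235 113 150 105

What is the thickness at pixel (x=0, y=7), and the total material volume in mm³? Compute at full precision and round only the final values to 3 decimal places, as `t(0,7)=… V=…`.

span = t_max - t_min = 2.11 - 0.59 = 1.520
L(0,7) = 117, L_eff = 1 - 117/255 = 0.541176 (inverted)
t(0,7) = 2.11 - 1.520·0.541176 = 1.287
Σt over all 9·9 pixels = 201627/1700 ≈ 118.6041176
V = pitch²·Σt = 1.7²·201627/1700 = 342.766

t(0,7)=1.287 V=342.766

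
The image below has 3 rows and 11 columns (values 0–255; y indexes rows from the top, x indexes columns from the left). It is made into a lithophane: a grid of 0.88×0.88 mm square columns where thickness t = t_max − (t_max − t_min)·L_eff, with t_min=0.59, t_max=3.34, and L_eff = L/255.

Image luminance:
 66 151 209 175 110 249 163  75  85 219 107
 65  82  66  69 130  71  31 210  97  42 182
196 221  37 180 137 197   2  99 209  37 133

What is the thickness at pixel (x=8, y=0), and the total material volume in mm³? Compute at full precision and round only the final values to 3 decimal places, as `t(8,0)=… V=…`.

t(8,0)=2.423 V=51.097

span = t_max - t_min = 3.34 - 0.59 = 2.750
L(8,0) = 85, L_eff = 85/255 = 0.333333
t(8,0) = 3.34 - 2.750·0.333333 = 2.423
Σt over all 3·11 pixels = 84128/1275 ≈ 65.9827451
V = pitch²·Σt = 0.88²·84128/1275 = 51.097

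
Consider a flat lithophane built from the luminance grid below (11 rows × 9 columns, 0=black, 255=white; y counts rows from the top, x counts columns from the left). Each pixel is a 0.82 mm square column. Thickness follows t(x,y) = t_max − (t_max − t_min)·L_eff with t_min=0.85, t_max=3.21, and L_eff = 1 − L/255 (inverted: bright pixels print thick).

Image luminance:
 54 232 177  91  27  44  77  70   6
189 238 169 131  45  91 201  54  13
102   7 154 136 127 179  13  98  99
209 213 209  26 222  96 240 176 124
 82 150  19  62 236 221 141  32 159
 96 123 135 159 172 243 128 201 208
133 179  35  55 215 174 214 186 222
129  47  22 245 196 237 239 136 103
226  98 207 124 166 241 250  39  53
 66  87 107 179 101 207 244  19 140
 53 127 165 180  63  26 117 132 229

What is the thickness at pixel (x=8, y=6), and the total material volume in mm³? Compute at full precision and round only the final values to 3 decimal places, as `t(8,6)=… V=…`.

t(8,6)=2.905 V=139.467

span = t_max - t_min = 3.21 - 0.85 = 2.360
L(8,6) = 222, L_eff = 1 - 222/255 = 0.129412 (inverted)
t(8,6) = 3.21 - 2.360·0.129412 = 2.905
Σt over all 11·9 pixels = 5289109/25500 ≈ 207.4160392
V = pitch²·Σt = 0.82²·5289109/25500 = 139.467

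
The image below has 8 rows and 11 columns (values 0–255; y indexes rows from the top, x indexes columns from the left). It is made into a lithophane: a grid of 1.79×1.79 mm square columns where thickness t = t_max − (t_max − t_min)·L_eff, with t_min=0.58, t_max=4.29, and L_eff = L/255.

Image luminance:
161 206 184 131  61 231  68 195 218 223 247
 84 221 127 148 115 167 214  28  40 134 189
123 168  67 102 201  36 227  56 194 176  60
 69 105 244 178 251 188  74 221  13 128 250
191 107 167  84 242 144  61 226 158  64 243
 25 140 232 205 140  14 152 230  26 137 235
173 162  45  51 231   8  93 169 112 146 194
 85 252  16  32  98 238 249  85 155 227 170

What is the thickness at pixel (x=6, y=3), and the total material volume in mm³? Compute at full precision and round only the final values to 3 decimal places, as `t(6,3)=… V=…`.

t(6,3)=3.213 V=615.857

span = t_max - t_min = 4.29 - 0.58 = 3.710
L(6,3) = 74, L_eff = 74/255 = 0.290196
t(6,3) = 4.29 - 3.710·0.290196 = 3.213
Σt over all 8·11 pixels = 4901333/25500 ≈ 192.2091373
V = pitch²·Σt = 1.79²·4901333/25500 = 615.857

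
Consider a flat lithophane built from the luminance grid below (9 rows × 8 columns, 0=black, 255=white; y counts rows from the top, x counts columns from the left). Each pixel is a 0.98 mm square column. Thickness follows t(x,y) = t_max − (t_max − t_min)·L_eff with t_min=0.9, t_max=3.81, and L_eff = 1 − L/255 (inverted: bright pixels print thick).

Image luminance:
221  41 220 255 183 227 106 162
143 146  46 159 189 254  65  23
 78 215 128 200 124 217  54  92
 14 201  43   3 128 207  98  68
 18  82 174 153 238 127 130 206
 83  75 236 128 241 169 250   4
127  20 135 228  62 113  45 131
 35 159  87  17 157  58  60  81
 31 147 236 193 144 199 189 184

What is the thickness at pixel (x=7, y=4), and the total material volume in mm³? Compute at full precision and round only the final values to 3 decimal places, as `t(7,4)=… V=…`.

span = t_max - t_min = 3.81 - 0.9 = 2.910
L(7,4) = 206, L_eff = 1 - 206/255 = 0.192157 (inverted)
t(7,4) = 3.81 - 2.910·0.192157 = 3.251
Σt over all 9·8 pixels = 734307/4250 ≈ 172.7781176
V = pitch²·Σt = 0.98²·734307/4250 = 165.936

t(7,4)=3.251 V=165.936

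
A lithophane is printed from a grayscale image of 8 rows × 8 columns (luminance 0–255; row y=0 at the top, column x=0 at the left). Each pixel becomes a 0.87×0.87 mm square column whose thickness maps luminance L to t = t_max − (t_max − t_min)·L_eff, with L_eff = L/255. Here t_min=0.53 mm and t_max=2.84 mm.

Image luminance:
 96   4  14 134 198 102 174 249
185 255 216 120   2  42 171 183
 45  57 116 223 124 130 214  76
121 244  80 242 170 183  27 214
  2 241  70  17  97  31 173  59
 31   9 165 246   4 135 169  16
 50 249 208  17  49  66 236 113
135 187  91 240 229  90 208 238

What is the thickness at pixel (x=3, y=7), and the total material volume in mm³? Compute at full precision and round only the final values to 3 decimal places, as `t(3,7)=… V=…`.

span = t_max - t_min = 2.84 - 0.53 = 2.310
L(3,7) = 240, L_eff = 240/255 = 0.941176
t(3,7) = 2.84 - 2.310·0.941176 = 0.666
Σt over all 8·8 pixels = 453623/4250 ≈ 106.7348235
V = pitch²·Σt = 0.87²·453623/4250 = 80.788

t(3,7)=0.666 V=80.788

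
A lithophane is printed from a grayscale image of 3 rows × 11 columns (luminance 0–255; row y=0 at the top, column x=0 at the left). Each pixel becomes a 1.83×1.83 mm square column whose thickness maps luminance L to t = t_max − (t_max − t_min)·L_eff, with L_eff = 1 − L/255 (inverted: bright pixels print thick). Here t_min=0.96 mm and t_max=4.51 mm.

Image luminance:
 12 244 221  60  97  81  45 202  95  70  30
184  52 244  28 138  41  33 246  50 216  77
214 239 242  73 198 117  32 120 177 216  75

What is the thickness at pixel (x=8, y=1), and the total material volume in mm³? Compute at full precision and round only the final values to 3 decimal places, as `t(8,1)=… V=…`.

span = t_max - t_min = 4.51 - 0.96 = 3.550
L(8,1) = 50, L_eff = 1 - 50/255 = 0.803922 (inverted)
t(8,1) = 4.51 - 3.550·0.803922 = 1.656
Σt over all 3·11 pixels = 457567/5100 ≈ 89.7190196
V = pitch²·Σt = 1.83²·457567/5100 = 300.460

t(8,1)=1.656 V=300.460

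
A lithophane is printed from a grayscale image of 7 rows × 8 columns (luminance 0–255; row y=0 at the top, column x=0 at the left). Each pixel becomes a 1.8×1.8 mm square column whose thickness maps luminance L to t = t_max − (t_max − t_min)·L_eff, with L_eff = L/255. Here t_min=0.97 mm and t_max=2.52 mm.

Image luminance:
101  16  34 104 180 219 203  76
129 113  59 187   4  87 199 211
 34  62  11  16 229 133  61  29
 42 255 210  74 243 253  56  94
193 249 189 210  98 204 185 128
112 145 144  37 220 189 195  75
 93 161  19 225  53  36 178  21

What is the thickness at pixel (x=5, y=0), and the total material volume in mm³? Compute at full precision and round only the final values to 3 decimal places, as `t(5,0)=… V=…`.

span = t_max - t_min = 2.52 - 0.97 = 1.550
L(5,0) = 219, L_eff = 219/255 = 0.858824
t(5,0) = 2.52 - 1.550·0.858824 = 1.189
Σt over all 7·8 pixels = 166713/1700 ≈ 98.0664706
V = pitch²·Σt = 1.8²·166713/1700 = 317.735

t(5,0)=1.189 V=317.735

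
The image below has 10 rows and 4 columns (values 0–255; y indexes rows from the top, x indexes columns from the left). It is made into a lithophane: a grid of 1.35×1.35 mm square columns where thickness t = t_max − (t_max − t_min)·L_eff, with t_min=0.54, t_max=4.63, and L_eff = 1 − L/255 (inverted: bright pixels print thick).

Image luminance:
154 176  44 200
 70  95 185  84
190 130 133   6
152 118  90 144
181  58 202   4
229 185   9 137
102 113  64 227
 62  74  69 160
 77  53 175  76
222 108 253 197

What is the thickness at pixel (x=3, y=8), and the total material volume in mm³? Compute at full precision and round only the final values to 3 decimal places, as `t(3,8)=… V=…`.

span = t_max - t_min = 4.63 - 0.54 = 4.090
L(3,8) = 76, L_eff = 1 - 76/255 = 0.701961 (inverted)
t(3,8) = 4.63 - 4.090·0.701961 = 1.759
Σt over all 10·4 pixels = 649768/6375 ≈ 101.9243922
V = pitch²·Σt = 1.35²·649768/6375 = 185.757

t(3,8)=1.759 V=185.757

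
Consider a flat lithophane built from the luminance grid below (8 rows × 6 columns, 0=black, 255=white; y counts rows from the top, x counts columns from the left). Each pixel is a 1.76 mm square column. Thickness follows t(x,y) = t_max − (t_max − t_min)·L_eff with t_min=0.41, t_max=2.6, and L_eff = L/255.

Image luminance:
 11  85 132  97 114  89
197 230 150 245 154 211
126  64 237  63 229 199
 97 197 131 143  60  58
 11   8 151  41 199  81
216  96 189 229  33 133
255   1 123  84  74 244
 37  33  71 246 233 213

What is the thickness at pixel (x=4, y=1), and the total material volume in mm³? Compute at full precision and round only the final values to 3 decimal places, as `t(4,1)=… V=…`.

span = t_max - t_min = 2.6 - 0.41 = 2.190
L(4,1) = 154, L_eff = 154/255 = 0.603922
t(4,1) = 2.6 - 2.190·0.603922 = 1.277
Σt over all 8·6 pixels = 29972/425 ≈ 70.5223529
V = pitch²·Σt = 1.76²·29972/425 = 218.450

t(4,1)=1.277 V=218.450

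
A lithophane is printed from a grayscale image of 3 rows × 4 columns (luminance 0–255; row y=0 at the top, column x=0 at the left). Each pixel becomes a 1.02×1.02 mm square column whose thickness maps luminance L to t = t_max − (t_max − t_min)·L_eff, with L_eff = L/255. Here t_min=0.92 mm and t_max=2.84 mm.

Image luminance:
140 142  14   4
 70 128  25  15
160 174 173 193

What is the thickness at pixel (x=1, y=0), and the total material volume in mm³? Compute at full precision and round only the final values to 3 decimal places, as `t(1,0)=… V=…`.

t(1,0)=1.771 V=25.759

span = t_max - t_min = 2.84 - 0.92 = 1.920
L(1,0) = 142, L_eff = 142/255 = 0.556863
t(1,0) = 2.84 - 1.920·0.556863 = 1.771
Σt over all 3·4 pixels = 52612/2125 ≈ 24.7585882
V = pitch²·Σt = 1.02²·52612/2125 = 25.759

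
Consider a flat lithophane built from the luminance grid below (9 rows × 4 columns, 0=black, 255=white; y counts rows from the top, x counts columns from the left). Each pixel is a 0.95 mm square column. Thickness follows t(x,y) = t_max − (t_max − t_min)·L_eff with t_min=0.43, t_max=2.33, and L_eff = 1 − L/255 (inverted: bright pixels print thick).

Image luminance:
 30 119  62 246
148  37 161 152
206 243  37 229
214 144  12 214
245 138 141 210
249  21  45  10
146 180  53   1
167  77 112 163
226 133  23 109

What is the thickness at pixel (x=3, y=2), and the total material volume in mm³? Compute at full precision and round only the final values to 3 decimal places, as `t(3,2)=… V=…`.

t(3,2)=2.136 V=45.596

span = t_max - t_min = 2.33 - 0.43 = 1.900
L(3,2) = 229, L_eff = 1 - 229/255 = 0.101961 (inverted)
t(3,2) = 2.33 - 1.900·0.101961 = 2.136
Σt over all 9·4 pixels = 128831/2550 ≈ 50.5219608
V = pitch²·Σt = 0.95²·128831/2550 = 45.596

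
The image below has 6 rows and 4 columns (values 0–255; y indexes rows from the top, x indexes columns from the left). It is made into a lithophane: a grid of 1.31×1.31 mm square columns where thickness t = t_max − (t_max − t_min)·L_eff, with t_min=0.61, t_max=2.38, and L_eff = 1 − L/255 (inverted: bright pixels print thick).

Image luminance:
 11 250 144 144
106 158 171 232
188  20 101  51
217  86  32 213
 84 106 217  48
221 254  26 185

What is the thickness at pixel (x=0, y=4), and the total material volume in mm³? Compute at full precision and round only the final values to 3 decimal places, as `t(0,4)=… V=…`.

t(0,4)=1.193 V=64.016

span = t_max - t_min = 2.38 - 0.61 = 1.770
L(0,4) = 84, L_eff = 1 - 84/255 = 0.670588 (inverted)
t(0,4) = 2.38 - 1.770·0.670588 = 1.193
Σt over all 6·4 pixels = 12683/340 ≈ 37.3029412
V = pitch²·Σt = 1.31²·12683/340 = 64.016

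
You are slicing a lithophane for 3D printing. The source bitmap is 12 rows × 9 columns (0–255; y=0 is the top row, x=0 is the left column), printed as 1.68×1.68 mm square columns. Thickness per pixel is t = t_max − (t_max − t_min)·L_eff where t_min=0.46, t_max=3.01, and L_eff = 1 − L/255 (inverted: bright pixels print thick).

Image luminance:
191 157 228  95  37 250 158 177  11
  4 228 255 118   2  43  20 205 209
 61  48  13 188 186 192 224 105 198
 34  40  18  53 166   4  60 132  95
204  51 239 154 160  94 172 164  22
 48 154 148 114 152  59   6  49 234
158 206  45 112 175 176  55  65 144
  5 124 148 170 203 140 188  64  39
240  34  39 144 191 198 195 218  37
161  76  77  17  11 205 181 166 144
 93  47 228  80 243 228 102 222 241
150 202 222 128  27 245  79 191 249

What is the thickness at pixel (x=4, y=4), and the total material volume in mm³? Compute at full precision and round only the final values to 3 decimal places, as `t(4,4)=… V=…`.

span = t_max - t_min = 3.01 - 0.46 = 2.550
L(4,4) = 160, L_eff = 1 - 160/255 = 0.372549 (inverted)
t(4,4) = 3.01 - 2.550·0.372549 = 2.060
Σt over all 12·9 pixels = 189.25
V = pitch²·Σt = 1.68²·189.25 = 534.139

t(4,4)=2.060 V=534.139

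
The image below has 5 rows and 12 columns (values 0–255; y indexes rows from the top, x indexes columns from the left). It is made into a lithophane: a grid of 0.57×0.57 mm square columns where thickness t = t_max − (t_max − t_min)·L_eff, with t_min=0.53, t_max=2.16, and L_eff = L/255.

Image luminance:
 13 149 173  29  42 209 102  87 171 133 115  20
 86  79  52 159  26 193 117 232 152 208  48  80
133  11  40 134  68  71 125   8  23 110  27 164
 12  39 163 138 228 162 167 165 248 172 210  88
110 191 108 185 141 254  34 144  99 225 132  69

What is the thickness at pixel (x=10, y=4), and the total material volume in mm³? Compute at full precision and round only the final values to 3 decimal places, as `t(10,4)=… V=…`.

t(10,4)=1.316 V=27.418

span = t_max - t_min = 2.16 - 0.53 = 1.630
L(10,4) = 132, L_eff = 132/255 = 0.517647
t(10,4) = 2.16 - 1.630·0.517647 = 1.316
Σt over all 5·12 pixels = 2151901/25500 ≈ 84.3882745
V = pitch²·Σt = 0.57²·2151901/25500 = 27.418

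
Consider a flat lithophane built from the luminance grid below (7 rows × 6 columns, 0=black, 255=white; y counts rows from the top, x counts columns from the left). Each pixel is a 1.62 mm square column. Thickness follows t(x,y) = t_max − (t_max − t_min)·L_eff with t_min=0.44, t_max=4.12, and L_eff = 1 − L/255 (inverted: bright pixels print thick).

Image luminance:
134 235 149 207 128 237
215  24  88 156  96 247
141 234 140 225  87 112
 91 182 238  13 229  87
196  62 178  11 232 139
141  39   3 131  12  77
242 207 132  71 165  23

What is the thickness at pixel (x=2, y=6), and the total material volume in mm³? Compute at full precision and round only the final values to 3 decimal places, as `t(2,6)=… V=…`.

t(2,6)=2.345 V=266.500

span = t_max - t_min = 4.12 - 0.44 = 3.680
L(2,6) = 132, L_eff = 1 - 132/255 = 0.482353 (inverted)
t(2,6) = 4.12 - 3.680·0.482353 = 2.345
Σt over all 7·6 pixels = 647362/6375 ≈ 101.5469804
V = pitch²·Σt = 1.62²·647362/6375 = 266.500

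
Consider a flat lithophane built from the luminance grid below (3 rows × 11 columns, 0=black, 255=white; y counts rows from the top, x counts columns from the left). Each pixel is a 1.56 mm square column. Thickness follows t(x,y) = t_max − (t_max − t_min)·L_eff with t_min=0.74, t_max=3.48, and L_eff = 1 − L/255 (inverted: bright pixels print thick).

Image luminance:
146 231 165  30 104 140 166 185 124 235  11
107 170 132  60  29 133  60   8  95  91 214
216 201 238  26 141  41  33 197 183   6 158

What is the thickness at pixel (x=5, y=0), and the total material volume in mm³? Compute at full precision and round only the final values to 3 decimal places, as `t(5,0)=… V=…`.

span = t_max - t_min = 3.48 - 0.74 = 2.740
L(5,0) = 140, L_eff = 1 - 140/255 = 0.450980 (inverted)
t(5,0) = 3.48 - 2.740·0.450980 = 2.244
Σt over all 3·11 pixels = 869767/12750 ≈ 68.2170196
V = pitch²·Σt = 1.56²·869767/12750 = 166.013

t(5,0)=2.244 V=166.013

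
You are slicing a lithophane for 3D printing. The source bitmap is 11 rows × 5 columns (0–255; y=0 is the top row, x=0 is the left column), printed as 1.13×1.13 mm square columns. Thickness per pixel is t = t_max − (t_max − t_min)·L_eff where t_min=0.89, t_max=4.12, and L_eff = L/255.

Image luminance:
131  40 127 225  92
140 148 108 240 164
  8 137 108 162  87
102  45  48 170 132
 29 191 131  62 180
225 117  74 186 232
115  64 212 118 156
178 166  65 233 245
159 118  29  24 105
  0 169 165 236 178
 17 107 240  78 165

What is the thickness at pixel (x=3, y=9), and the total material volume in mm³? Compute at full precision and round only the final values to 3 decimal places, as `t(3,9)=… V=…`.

t(3,9)=1.131 V=173.167

span = t_max - t_min = 4.12 - 0.89 = 3.230
L(3,9) = 236, L_eff = 236/255 = 0.925490
t(3,9) = 4.12 - 3.230·0.925490 = 1.131
Σt over all 11·5 pixels = 203423/1500 ≈ 135.6153333
V = pitch²·Σt = 1.13²·203423/1500 = 173.167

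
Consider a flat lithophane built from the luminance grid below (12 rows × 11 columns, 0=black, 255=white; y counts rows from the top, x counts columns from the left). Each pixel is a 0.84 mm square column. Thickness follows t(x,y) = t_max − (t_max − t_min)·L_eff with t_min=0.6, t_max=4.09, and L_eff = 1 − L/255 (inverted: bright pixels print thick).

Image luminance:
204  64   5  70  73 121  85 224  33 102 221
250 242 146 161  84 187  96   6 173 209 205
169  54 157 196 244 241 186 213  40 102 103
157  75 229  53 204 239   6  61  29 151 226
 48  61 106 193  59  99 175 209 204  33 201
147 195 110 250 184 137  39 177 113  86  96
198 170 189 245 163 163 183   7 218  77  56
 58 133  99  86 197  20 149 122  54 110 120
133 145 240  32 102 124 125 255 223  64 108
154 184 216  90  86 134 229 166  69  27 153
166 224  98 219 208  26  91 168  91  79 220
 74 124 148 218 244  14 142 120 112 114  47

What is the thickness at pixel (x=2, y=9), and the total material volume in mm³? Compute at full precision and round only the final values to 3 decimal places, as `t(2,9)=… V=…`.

span = t_max - t_min = 4.09 - 0.6 = 3.490
L(2,9) = 216, L_eff = 1 - 216/255 = 0.152941 (inverted)
t(2,9) = 4.09 - 3.490·0.152941 = 3.556
Σt over all 12·11 pixels = 2748703/8500 ≈ 323.3768235
V = pitch²·Σt = 0.84²·2748703/8500 = 228.175

t(2,9)=3.556 V=228.175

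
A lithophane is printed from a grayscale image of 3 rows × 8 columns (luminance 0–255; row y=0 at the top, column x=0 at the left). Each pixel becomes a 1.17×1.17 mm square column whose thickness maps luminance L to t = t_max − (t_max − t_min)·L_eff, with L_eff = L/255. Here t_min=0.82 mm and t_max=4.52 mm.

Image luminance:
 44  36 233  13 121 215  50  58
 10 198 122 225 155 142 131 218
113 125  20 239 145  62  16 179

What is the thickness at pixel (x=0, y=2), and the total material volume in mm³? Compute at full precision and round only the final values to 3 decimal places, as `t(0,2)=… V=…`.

span = t_max - t_min = 4.52 - 0.82 = 3.700
L(0,2) = 113, L_eff = 113/255 = 0.443137
t(0,2) = 4.52 - 3.700·0.443137 = 2.880
Σt over all 3·8 pixels = 85217/1275 ≈ 66.8368627
V = pitch²·Σt = 1.17²·85217/1275 = 91.493

t(0,2)=2.880 V=91.493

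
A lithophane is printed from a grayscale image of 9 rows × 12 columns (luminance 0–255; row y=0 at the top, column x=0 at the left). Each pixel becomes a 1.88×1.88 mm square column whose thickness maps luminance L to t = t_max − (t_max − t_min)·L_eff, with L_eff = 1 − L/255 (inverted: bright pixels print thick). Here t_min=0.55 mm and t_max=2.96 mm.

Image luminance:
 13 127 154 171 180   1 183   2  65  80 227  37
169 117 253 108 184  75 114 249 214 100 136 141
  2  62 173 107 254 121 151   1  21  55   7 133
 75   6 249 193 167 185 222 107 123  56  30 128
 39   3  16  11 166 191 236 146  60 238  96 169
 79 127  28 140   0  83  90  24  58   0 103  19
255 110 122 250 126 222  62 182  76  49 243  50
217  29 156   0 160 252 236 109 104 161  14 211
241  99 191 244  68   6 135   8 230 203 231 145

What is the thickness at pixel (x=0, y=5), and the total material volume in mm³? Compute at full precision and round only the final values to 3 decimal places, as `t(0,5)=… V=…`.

span = t_max - t_min = 2.96 - 0.55 = 2.410
L(0,5) = 79, L_eff = 1 - 79/255 = 0.690196 (inverted)
t(0,5) = 2.96 - 2.410·0.690196 = 1.297
Σt over all 9·12 pixels = 1553009/8500 ≈ 182.7069412
V = pitch²·Σt = 1.88²·1553009/8500 = 645.759

t(0,5)=1.297 V=645.759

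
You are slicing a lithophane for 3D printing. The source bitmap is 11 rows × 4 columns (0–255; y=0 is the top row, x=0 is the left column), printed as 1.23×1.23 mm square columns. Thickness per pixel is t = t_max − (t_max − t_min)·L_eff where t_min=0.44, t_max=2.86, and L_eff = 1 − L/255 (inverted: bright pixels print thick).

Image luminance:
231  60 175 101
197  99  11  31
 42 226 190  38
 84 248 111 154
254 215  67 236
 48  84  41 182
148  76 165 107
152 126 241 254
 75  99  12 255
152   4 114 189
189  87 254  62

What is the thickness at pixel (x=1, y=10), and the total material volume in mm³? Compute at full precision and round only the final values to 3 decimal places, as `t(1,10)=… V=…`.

t(1,10)=1.266 V=113.799

span = t_max - t_min = 2.86 - 0.44 = 2.420
L(1,10) = 87, L_eff = 1 - 87/255 = 0.658824 (inverted)
t(1,10) = 2.86 - 2.420·0.658824 = 1.266
Σt over all 11·4 pixels = 159841/2125 ≈ 75.2192941
V = pitch²·Σt = 1.23²·159841/2125 = 113.799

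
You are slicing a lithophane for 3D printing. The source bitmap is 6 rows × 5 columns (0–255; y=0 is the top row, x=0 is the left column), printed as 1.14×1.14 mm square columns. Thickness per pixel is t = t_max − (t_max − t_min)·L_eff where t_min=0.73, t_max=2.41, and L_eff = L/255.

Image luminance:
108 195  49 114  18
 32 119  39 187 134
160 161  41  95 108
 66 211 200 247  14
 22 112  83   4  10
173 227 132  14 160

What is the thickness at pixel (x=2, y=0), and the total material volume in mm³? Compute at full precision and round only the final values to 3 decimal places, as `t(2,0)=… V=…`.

t(2,0)=2.087 V=66.263

span = t_max - t_min = 2.41 - 0.73 = 1.680
L(2,0) = 49, L_eff = 49/255 = 0.192157
t(2,0) = 2.41 - 1.680·0.192157 = 2.087
Σt over all 6·5 pixels = 43339/850 ≈ 50.9870588
V = pitch²·Σt = 1.14²·43339/850 = 66.263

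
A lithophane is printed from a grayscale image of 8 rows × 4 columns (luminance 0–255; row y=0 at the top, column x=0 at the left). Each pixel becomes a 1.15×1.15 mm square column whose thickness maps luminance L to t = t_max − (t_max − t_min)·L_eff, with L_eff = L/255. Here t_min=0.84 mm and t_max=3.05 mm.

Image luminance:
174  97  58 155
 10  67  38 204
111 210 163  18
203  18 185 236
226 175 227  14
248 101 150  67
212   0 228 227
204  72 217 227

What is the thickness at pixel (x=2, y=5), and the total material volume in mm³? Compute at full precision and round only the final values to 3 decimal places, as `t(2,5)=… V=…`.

t(2,5)=1.750 V=77.017

span = t_max - t_min = 3.05 - 0.84 = 2.210
L(2,5) = 150, L_eff = 150/255 = 0.588235
t(2,5) = 3.05 - 2.210·0.588235 = 1.750
Σt over all 8·4 pixels = 58.236
V = pitch²·Σt = 1.15²·58.236 = 77.017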